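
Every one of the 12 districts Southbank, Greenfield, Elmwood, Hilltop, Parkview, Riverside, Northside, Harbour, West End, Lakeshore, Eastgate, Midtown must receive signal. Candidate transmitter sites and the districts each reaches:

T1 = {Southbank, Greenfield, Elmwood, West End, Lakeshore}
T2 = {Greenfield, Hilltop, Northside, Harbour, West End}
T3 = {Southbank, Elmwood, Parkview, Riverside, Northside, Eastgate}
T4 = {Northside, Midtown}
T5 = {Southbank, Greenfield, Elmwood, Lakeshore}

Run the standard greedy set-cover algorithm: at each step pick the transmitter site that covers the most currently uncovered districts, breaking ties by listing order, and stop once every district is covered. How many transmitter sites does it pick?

Pick 1: T3 covers 6 new districts (Southbank, Elmwood, Parkview, Riverside, Northside, Eastgate).
Pick 2: T2 covers 4 new districts (Greenfield, Hilltop, Harbour, West End).
Pick 3: T1 covers 1 new districts (Lakeshore).
Pick 4: T4 covers 1 new districts (Midtown).
Greedy uses 4 transmitter sites.

4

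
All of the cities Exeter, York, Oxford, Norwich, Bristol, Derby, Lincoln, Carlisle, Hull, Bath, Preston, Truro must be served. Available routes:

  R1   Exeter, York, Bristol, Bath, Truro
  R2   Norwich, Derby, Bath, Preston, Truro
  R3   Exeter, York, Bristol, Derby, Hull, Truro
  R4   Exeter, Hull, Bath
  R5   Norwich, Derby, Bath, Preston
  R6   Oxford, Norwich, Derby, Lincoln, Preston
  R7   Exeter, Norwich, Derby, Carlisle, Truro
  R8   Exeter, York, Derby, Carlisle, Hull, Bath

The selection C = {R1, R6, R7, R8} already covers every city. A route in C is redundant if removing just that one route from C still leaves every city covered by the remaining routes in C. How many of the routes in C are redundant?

1

Drop R1: Bristol uncovered — not redundant.
Drop R6: Oxford, Lincoln, Preston uncovered — not redundant.
Drop R7: the rest still cover every city — redundant.
Drop R8: Hull uncovered — not redundant.
1 redundant: R7.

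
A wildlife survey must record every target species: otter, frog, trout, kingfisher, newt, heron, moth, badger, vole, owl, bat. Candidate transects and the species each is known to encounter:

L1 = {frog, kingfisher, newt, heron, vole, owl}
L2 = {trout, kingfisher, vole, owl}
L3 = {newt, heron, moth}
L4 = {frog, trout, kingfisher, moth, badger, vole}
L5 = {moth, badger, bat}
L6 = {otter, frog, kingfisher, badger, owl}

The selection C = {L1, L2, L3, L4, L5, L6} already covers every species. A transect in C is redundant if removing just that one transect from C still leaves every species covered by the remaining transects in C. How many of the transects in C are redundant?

Drop L1: the rest still cover every species — redundant.
Drop L2: the rest still cover every species — redundant.
Drop L3: the rest still cover every species — redundant.
Drop L4: the rest still cover every species — redundant.
Drop L5: bat uncovered — not redundant.
Drop L6: otter uncovered — not redundant.
4 redundant: L1, L2, L3, L4.

4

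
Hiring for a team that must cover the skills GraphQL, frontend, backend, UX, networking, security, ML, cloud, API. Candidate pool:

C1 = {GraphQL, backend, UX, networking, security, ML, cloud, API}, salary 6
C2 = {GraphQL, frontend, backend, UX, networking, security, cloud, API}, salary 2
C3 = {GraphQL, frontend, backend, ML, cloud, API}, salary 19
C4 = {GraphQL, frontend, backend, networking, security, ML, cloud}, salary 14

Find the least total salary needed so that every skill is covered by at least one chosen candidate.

C1, C2 cover every skill at salary 6 + 2 = 8.
Any cover uses at least 2 candidates; among all covering selections none totals below 8.

8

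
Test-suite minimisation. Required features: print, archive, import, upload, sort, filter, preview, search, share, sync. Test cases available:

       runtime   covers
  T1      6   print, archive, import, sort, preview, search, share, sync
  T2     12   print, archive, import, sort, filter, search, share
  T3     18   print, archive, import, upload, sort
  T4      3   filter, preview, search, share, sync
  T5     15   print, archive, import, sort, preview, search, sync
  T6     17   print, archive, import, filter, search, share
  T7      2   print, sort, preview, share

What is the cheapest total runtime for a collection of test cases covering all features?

21

T3, T4 cover every feature at runtime 18 + 3 = 21.
Any cover uses at least 2 test cases; among all covering selections none totals below 21.
Greedy by coverage-per-runtime would pick T7, T4, T1, T3 for 29 — worse than the optimum 21.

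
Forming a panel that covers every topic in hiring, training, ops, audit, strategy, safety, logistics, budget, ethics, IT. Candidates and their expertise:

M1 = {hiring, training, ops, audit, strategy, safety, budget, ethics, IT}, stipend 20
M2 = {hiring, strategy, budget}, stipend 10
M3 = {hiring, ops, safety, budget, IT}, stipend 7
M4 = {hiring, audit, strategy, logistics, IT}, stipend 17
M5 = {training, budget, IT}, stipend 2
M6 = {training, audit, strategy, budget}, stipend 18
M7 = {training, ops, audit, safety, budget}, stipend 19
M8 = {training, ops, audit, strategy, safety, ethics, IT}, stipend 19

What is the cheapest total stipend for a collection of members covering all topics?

M1, M4 cover every topic at stipend 20 + 17 = 37.
Any cover uses at least 2 members; among all covering selections none totals below 37.
Greedy by coverage-per-stipend would pick M5, M3, M4, M8 for 45 — worse than the optimum 37.

37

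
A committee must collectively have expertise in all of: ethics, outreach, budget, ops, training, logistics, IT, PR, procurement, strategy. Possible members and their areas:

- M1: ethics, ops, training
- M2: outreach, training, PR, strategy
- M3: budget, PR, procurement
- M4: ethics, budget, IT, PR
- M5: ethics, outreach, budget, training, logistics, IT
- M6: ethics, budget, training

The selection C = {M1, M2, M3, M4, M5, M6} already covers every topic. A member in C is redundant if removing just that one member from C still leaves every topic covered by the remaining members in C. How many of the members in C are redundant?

Drop M1: ops uncovered — not redundant.
Drop M2: strategy uncovered — not redundant.
Drop M3: procurement uncovered — not redundant.
Drop M4: the rest still cover every topic — redundant.
Drop M5: logistics uncovered — not redundant.
Drop M6: the rest still cover every topic — redundant.
2 redundant: M4, M6.

2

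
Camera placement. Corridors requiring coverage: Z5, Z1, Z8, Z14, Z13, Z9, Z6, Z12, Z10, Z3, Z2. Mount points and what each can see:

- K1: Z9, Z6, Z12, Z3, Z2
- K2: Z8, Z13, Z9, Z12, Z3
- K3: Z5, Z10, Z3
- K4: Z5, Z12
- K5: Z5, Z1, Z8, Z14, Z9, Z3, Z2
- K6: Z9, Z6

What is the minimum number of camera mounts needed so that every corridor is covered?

4

K1, K2, K3, K5 together cover {Z5, Z1, Z8, Z14, Z13, Z9, Z6, Z12, Z10, Z3, Z2} — every corridor.
No 3 of the 6 camera mounts cover everything (all 20 triples fall short), so 4 is minimum.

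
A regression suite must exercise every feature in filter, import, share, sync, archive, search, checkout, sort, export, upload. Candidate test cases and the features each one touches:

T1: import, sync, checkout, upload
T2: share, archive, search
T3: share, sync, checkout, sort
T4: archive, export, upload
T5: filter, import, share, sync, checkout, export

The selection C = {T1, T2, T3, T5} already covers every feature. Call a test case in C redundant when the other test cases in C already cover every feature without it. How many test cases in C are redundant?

0

Drop T1: upload uncovered — not redundant.
Drop T2: archive, search uncovered — not redundant.
Drop T3: sort uncovered — not redundant.
Drop T5: filter, export uncovered — not redundant.
None of the test cases in C is redundant.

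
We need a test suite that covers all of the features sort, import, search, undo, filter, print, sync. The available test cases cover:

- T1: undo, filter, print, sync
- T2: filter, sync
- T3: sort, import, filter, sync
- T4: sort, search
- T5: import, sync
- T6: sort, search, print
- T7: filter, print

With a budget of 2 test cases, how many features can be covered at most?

Choosing T1, T3 covers {sort, import, undo, filter, print, sync} — 6 features.
No choice of 2 test cases does better; here search is left uncovered.

6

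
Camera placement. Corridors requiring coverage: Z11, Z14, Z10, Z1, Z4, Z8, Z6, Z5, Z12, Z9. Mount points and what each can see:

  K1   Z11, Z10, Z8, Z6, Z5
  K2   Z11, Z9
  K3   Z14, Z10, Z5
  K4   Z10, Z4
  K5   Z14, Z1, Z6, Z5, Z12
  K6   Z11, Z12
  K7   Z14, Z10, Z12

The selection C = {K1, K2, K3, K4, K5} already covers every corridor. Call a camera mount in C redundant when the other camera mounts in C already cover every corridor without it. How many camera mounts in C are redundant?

Drop K1: Z8 uncovered — not redundant.
Drop K2: Z9 uncovered — not redundant.
Drop K3: the rest still cover every corridor — redundant.
Drop K4: Z4 uncovered — not redundant.
Drop K5: Z1, Z12 uncovered — not redundant.
1 redundant: K3.

1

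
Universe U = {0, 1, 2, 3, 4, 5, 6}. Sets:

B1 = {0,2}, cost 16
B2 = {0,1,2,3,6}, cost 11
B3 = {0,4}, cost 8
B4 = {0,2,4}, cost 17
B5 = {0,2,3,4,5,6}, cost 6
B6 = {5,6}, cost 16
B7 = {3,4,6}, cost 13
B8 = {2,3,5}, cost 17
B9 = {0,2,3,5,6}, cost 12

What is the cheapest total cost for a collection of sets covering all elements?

B2, B5 cover every element at cost 11 + 6 = 17.
Any cover uses at least 2 sets; among all covering selections none totals below 17.

17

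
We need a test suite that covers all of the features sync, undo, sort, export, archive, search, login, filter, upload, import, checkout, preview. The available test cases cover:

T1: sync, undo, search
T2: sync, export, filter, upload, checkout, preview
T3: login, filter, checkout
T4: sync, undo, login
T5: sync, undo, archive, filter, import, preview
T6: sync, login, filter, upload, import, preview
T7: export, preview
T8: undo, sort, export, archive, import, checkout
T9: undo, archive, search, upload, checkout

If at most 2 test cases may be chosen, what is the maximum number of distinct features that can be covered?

Choosing T6, T8 covers {sync, undo, sort, export, archive, login, filter, upload, import, checkout, preview} — 11 features.
No choice of 2 test cases does better; here search is left uncovered.

11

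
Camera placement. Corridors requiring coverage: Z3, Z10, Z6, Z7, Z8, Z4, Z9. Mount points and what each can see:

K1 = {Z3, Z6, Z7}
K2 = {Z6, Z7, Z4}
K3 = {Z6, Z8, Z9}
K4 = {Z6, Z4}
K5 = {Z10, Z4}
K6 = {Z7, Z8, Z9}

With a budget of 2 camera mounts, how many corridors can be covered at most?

5

Choosing K1, K3 covers {Z3, Z6, Z7, Z8, Z9} — 5 corridors.
No choice of 2 camera mounts does better; here Z10, Z4 are left uncovered.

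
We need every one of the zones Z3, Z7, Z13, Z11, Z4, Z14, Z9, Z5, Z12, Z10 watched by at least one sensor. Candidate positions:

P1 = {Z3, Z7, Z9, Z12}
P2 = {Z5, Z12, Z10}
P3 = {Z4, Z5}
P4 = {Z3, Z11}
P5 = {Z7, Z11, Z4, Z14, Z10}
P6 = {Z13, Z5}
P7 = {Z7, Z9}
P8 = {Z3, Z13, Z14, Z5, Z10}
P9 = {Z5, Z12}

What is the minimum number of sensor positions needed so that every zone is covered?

3

P1, P5, P6 together cover {Z3, Z7, Z13, Z11, Z4, Z14, Z9, Z5, Z12, Z10} — every zone.
No 2 of the 9 sensor positions cover everything (all 36 pairs fall short), so 3 is minimum.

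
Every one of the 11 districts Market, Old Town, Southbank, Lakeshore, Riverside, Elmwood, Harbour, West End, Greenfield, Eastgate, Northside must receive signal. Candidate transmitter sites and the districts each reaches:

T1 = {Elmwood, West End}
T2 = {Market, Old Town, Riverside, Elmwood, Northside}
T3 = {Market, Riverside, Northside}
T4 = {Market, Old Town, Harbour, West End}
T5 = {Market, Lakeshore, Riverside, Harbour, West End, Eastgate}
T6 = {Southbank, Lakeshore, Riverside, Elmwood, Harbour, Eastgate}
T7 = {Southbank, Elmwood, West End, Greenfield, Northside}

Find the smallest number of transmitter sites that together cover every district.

T2, T5, T7 together cover {Market, Old Town, Southbank, Lakeshore, Riverside, Elmwood, Harbour, West End, Greenfield, Eastgate, Northside} — every district.
No 2 of the 7 transmitter sites cover everything (all 21 pairs fall short), so 3 is minimum.

3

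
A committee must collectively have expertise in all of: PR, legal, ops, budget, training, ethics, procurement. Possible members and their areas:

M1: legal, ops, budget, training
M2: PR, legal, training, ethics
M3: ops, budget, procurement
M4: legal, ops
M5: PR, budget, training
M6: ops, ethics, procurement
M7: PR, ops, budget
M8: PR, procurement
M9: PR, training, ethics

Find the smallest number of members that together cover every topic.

M2, M3 together cover {PR, legal, ops, budget, training, ethics, procurement} — every topic.
No single member contains all 7 topics, so 2 is optimal.

2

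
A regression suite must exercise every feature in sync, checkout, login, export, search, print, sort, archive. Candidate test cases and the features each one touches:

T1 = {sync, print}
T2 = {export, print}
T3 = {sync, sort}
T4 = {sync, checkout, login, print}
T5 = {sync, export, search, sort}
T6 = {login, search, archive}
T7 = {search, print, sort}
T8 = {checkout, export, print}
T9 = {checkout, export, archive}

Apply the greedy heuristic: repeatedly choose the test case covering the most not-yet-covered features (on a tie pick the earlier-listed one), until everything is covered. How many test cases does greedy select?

3

Pick 1: T4 covers 4 new features (sync, checkout, login, print).
Pick 2: T5 covers 3 new features (export, search, sort).
Pick 3: T6 covers 1 new features (archive).
Greedy uses 3 test cases.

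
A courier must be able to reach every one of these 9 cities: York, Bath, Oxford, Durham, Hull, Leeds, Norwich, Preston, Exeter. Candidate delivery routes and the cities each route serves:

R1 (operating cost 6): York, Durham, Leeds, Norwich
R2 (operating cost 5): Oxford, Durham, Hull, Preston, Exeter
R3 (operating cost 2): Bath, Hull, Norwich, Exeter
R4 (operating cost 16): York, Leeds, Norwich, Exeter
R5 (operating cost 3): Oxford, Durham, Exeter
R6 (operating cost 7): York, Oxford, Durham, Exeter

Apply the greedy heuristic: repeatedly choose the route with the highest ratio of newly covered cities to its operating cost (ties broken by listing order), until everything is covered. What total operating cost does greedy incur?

16

Pick 1: R3 adds 4 new (Bath, Hull, Norwich, Exeter) at operating cost 2 (ratio 4/2).
Pick 2: R5 adds 2 new (Oxford, Durham) at operating cost 3 (ratio 2/3).
Pick 3: R1 adds 2 new (York, Leeds) at operating cost 6 (ratio 2/6).
Pick 4: R2 adds 1 new (Preston) at operating cost 5 (ratio 1/5).
Greedy total operating cost: 2 + 3 + 6 + 5 = 16. (The true optimum is 13, so greedy overshoots here.)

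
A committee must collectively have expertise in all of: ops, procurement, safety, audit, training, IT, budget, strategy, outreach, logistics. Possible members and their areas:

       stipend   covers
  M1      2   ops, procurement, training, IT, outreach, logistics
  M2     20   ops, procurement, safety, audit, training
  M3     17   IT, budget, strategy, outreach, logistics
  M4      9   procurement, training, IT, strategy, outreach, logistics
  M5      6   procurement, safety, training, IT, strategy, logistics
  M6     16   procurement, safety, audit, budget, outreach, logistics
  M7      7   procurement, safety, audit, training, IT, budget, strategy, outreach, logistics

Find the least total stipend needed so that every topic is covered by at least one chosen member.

M1, M7 cover every topic at stipend 2 + 7 = 9.
Any cover uses at least 2 members; among all covering selections none totals below 9.

9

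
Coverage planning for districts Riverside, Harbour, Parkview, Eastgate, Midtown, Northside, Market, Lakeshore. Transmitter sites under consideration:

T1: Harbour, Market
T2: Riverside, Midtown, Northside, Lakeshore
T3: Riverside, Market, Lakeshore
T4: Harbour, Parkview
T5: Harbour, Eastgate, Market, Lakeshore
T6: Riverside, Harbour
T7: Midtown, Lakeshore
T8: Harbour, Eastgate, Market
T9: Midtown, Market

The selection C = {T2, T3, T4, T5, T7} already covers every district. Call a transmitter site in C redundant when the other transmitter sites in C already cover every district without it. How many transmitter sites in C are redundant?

2

Drop T2: Northside uncovered — not redundant.
Drop T3: the rest still cover every district — redundant.
Drop T4: Parkview uncovered — not redundant.
Drop T5: Eastgate uncovered — not redundant.
Drop T7: the rest still cover every district — redundant.
2 redundant: T3, T7.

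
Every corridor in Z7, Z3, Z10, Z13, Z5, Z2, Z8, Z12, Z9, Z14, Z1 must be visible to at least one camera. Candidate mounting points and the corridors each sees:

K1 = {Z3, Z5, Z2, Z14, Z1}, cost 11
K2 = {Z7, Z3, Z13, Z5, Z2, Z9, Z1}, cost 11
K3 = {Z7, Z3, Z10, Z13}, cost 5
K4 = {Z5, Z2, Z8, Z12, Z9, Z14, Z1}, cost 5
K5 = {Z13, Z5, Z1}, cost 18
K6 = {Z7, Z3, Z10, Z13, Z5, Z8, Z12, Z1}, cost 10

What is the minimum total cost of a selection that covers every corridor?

10

K3, K4 cover every corridor at cost 5 + 5 = 10.
Any cover uses at least 2 camera mounts; among all covering selections none totals below 10.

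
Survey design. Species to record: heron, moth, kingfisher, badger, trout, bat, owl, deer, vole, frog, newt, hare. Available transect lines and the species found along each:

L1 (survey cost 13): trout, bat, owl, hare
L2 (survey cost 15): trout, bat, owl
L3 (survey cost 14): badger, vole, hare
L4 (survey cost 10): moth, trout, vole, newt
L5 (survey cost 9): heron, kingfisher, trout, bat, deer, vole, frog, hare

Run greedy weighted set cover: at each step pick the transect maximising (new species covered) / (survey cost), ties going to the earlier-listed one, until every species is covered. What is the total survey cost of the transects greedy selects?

46

Pick 1: L5 adds 8 new (heron, kingfisher, trout, bat, deer, vole, frog, hare) at survey cost 9 (ratio 8/9).
Pick 2: L4 adds 2 new (moth, newt) at survey cost 10 (ratio 2/10).
Pick 3: L1 adds 1 new (owl) at survey cost 13 (ratio 1/13).
Pick 4: L3 adds 1 new (badger) at survey cost 14 (ratio 1/14).
Greedy total survey cost: 9 + 10 + 13 + 14 = 46.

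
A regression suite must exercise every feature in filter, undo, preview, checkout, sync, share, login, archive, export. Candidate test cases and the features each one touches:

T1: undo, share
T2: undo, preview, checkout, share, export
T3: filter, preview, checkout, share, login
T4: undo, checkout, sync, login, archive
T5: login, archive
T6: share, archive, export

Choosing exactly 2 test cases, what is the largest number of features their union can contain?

Choosing T2, T4 covers {undo, preview, checkout, sync, share, login, archive, export} — 8 features.
No choice of 2 test cases does better; here filter is left uncovered.

8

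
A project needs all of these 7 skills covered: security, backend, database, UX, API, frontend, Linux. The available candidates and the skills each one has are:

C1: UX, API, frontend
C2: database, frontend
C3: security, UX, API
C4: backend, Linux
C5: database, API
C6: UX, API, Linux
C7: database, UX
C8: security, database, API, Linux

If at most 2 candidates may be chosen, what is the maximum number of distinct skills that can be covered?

6

Choosing C1, C8 covers {security, database, UX, API, frontend, Linux} — 6 skills.
No choice of 2 candidates does better; here backend is left uncovered.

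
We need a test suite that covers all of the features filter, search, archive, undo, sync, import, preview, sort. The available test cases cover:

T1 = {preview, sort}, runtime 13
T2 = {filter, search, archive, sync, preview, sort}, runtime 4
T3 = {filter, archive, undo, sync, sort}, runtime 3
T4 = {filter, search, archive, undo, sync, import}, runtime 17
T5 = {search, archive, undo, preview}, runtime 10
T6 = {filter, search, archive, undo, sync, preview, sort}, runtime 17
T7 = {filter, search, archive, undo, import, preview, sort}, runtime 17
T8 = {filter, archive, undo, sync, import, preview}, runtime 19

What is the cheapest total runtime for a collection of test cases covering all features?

20

T3, T7 cover every feature at runtime 3 + 17 = 20.
Any cover uses at least 2 test cases; among all covering selections none totals below 20.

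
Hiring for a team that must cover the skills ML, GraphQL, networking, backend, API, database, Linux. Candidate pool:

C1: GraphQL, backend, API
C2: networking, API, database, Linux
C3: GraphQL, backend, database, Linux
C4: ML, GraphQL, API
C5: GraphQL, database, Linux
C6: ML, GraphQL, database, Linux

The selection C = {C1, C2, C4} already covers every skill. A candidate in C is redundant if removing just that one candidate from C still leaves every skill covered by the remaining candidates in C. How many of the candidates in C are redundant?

Drop C1: backend uncovered — not redundant.
Drop C2: networking, database, Linux uncovered — not redundant.
Drop C4: ML uncovered — not redundant.
None of the candidates in C is redundant.

0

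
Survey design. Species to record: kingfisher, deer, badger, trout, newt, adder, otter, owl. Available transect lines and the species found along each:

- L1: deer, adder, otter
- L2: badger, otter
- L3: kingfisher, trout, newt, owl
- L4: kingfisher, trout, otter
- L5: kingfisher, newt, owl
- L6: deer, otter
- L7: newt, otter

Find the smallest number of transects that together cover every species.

L1, L2, L3 together cover {kingfisher, deer, badger, trout, newt, adder, otter, owl} — every species.
No 2 of the 7 transects cover everything (all 21 pairs fall short), so 3 is minimum.

3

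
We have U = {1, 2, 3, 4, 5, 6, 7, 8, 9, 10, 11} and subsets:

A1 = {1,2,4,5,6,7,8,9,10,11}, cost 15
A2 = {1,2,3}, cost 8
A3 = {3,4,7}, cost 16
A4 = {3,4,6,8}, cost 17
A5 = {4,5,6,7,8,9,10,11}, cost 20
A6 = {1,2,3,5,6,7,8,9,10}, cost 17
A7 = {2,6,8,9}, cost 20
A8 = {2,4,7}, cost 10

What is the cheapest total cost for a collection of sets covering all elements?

A1, A2 cover every element at cost 15 + 8 = 23.
Any cover uses at least 2 sets; among all covering selections none totals below 23.

23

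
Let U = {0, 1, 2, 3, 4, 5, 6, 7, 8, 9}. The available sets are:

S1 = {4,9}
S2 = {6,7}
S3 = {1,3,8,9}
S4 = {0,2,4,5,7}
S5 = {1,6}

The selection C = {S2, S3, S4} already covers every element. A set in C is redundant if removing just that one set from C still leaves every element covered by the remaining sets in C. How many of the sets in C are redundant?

0

Drop S2: 6 uncovered — not redundant.
Drop S3: 1, 3, 8, 9 uncovered — not redundant.
Drop S4: 0, 2, 4, 5 uncovered — not redundant.
None of the sets in C is redundant.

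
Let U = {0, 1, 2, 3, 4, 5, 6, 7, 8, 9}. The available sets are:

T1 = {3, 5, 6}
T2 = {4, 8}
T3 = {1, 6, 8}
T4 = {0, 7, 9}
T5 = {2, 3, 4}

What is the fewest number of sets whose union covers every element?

T1, T3, T4, T5 together cover {0, 1, 2, 3, 4, 5, 6, 7, 8, 9} — every element.
No 3 of the 5 sets cover everything (all 10 triples fall short), so 4 is minimum.
Greedy (largest uncovered first) would take T1, T4, T2, T3, T5 — 5 sets — but 4 suffice.

4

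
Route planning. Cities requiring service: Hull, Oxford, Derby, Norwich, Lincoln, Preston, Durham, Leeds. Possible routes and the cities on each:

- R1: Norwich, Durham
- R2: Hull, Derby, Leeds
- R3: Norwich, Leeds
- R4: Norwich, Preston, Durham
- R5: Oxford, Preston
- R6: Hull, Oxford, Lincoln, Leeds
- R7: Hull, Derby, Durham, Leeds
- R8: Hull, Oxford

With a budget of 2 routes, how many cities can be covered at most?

7

Choosing R4, R6 covers {Hull, Oxford, Norwich, Lincoln, Preston, Durham, Leeds} — 7 cities.
No choice of 2 routes does better; here Derby is left uncovered.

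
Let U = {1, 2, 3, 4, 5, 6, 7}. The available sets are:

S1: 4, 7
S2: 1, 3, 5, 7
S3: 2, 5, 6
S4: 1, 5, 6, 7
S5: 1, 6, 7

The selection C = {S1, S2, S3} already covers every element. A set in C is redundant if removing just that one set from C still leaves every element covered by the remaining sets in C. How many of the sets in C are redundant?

Drop S1: 4 uncovered — not redundant.
Drop S2: 1, 3 uncovered — not redundant.
Drop S3: 2, 6 uncovered — not redundant.
None of the sets in C is redundant.

0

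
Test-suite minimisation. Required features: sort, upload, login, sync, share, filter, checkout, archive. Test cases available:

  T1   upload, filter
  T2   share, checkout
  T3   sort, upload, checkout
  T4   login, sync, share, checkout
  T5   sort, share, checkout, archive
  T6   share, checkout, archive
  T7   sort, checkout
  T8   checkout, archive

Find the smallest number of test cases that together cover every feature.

T1, T4, T5 together cover {sort, upload, login, sync, share, filter, checkout, archive} — every feature.
No 2 of the 8 test cases cover everything (all 28 pairs fall short), so 3 is minimum.

3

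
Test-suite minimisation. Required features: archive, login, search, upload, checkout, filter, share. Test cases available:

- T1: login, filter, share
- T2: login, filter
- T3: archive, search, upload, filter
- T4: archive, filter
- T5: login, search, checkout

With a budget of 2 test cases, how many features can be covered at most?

Choosing T1, T3 covers {archive, login, search, upload, filter, share} — 6 features.
No choice of 2 test cases does better; here checkout is left uncovered.

6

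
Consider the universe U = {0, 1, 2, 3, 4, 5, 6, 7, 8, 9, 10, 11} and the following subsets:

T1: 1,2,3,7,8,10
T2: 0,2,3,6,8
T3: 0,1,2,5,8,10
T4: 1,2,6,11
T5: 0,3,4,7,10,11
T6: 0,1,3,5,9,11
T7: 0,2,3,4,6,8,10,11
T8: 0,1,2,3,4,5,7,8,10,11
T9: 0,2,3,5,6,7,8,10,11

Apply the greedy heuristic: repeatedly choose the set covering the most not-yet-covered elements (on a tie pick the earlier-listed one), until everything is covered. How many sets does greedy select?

3

Pick 1: T8 covers 10 new elements (0, 1, 2, 3, 4, 5, 7, 8, 10, 11).
Pick 2: T2 covers 1 new elements (6).
Pick 3: T6 covers 1 new elements (9).
Greedy uses 3 sets.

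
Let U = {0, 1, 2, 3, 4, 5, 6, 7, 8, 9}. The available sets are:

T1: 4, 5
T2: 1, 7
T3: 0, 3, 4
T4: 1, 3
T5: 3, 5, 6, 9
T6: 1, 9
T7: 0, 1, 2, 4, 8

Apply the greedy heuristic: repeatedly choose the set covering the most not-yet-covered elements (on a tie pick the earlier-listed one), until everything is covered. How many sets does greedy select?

3

Pick 1: T7 covers 5 new elements (0, 1, 2, 4, 8).
Pick 2: T5 covers 4 new elements (3, 5, 6, 9).
Pick 3: T2 covers 1 new elements (7).
Greedy uses 3 sets.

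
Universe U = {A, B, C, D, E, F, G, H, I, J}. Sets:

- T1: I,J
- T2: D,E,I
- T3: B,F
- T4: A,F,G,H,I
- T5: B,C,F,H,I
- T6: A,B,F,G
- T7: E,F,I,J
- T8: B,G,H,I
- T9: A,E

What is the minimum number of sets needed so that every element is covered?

4

T1, T2, T4, T5 together cover {A, B, C, D, E, F, G, H, I, J} — every element.
No 3 of the 9 sets cover everything (all 84 triples fall short), so 4 is minimum.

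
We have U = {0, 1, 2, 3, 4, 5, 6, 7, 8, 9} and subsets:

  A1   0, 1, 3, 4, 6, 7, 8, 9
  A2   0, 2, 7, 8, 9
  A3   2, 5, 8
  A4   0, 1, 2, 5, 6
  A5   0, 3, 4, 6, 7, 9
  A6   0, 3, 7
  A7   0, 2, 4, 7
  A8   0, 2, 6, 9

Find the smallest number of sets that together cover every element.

A1, A3 together cover {0, 1, 2, 3, 4, 5, 6, 7, 8, 9} — every element.
No single set contains all 10 elements, so 2 is optimal.

2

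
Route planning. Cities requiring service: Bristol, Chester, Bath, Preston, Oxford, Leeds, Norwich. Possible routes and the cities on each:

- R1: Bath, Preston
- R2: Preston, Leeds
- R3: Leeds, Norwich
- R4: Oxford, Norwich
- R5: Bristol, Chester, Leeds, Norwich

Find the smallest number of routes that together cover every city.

3

R1, R4, R5 together cover {Bristol, Chester, Bath, Preston, Oxford, Leeds, Norwich} — every city.
No 2 of the 5 routes cover everything (all 10 pairs fall short), so 3 is minimum.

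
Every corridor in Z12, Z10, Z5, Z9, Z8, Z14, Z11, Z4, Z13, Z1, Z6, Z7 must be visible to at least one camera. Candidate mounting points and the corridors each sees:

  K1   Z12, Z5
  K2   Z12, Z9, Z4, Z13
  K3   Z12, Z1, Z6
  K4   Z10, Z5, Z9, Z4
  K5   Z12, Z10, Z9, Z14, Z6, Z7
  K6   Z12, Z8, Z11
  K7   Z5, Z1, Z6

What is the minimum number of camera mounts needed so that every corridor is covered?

K2, K5, K6, K7 together cover {Z12, Z10, Z5, Z9, Z8, Z14, Z11, Z4, Z13, Z1, Z6, Z7} — every corridor.
No 3 of the 7 camera mounts cover everything (all 35 triples fall short), so 4 is minimum.

4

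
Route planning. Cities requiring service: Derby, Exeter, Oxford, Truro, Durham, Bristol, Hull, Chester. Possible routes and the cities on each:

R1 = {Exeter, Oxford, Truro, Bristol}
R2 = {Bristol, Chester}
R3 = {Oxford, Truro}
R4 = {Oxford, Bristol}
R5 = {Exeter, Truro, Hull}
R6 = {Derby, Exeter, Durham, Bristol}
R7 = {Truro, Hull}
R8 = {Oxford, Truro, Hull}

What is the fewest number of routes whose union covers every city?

3

R2, R6, R8 together cover {Derby, Exeter, Oxford, Truro, Durham, Bristol, Hull, Chester} — every city.
No 2 of the 8 routes cover everything (all 28 pairs fall short), so 3 is minimum.
Greedy (largest uncovered first) would take R1, R6, R2, R5 — 4 routes — but 3 suffice.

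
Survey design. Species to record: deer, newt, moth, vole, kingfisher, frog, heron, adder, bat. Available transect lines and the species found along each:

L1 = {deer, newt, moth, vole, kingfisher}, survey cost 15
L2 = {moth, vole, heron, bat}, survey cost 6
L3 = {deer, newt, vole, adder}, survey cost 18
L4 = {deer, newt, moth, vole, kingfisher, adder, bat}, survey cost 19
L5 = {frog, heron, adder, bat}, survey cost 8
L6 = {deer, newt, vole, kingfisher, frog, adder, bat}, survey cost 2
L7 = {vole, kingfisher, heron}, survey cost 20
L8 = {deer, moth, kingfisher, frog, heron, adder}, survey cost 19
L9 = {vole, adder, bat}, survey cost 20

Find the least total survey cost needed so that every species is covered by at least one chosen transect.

8

L2, L6 cover every species at survey cost 6 + 2 = 8.
Any cover uses at least 2 transects; among all covering selections none totals below 8.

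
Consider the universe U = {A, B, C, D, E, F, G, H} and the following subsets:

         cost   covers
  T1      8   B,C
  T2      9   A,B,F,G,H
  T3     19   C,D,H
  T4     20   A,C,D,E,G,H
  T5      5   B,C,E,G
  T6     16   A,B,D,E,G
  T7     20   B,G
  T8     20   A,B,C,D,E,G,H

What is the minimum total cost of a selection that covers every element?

29

T2, T4 cover every element at cost 9 + 20 = 29.
Any cover uses at least 2 sets; among all covering selections none totals below 29.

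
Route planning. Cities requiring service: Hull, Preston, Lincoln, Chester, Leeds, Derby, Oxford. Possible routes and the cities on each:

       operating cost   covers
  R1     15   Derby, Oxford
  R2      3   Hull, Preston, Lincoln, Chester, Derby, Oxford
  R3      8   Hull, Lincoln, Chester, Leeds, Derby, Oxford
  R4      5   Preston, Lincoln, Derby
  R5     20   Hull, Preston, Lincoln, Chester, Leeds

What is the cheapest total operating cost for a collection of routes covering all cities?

R2, R3 cover every city at operating cost 3 + 8 = 11.
Any cover uses at least 2 routes; among all covering selections none totals below 11.

11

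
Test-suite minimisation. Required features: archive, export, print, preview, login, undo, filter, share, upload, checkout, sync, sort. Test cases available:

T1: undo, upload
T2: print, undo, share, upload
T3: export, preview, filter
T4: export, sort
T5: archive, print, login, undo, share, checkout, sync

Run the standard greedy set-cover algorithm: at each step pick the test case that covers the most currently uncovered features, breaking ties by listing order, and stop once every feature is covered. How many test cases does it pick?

4

Pick 1: T5 covers 7 new features (archive, print, login, undo, share, checkout, sync).
Pick 2: T3 covers 3 new features (export, preview, filter).
Pick 3: T1 covers 1 new features (upload).
Pick 4: T4 covers 1 new features (sort).
Greedy uses 4 test cases.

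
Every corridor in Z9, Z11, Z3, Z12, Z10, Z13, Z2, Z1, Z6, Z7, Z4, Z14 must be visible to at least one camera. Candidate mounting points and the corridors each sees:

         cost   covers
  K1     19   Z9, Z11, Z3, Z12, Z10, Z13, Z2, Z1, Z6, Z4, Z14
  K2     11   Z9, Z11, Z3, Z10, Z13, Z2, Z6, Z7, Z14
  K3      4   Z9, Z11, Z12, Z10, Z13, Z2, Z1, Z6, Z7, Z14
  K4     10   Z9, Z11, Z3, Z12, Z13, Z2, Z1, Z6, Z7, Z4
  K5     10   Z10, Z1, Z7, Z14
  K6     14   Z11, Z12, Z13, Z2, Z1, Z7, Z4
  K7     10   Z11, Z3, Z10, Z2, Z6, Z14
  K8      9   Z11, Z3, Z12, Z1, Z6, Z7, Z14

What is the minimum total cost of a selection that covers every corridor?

K3, K4 cover every corridor at cost 4 + 10 = 14.
Any cover uses at least 2 camera mounts; among all covering selections none totals below 14.

14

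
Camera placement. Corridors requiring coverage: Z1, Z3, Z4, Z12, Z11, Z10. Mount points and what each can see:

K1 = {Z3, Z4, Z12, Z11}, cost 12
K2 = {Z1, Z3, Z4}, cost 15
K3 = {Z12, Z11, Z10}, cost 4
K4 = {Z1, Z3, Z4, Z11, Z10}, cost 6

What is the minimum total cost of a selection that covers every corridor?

K3, K4 cover every corridor at cost 4 + 6 = 10.
Any cover uses at least 2 camera mounts; among all covering selections none totals below 10.

10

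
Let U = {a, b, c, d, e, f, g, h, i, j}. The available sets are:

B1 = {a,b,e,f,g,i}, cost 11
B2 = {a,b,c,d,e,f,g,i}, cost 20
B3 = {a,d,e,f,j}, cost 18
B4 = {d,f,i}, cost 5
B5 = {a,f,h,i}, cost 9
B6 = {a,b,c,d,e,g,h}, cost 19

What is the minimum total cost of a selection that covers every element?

42

B3, B4, B6 cover every element at cost 18 + 5 + 19 = 42.
Any cover uses at least 3 sets; among all covering selections none totals below 42.
Greedy by coverage-per-cost would pick B4, B1, B5, B3, B6 for 62 — worse than the optimum 42.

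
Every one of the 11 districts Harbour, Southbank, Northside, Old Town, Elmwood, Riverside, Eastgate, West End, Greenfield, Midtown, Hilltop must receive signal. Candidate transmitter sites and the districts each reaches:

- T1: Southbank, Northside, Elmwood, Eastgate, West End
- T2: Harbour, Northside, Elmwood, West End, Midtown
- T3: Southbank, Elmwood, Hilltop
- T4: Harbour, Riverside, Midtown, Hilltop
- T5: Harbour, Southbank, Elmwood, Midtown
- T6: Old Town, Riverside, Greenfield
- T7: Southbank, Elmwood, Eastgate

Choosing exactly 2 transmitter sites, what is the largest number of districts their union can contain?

Choosing T1, T4 covers {Harbour, Southbank, Northside, Elmwood, Riverside, Eastgate, West End, Midtown, Hilltop} — 9 districts.
No choice of 2 transmitter sites does better; here Old Town, Greenfield are left uncovered.

9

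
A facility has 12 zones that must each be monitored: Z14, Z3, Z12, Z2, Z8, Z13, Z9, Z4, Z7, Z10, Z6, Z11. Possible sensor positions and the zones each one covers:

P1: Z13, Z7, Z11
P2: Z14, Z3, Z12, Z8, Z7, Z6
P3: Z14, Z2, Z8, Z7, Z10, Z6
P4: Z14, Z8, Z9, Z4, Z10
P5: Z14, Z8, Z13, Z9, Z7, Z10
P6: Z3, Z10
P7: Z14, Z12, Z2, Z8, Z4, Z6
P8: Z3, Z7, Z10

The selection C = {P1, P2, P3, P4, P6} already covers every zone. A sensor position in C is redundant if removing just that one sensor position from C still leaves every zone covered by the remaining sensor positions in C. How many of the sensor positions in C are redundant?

1

Drop P1: Z13, Z11 uncovered — not redundant.
Drop P2: Z12 uncovered — not redundant.
Drop P3: Z2 uncovered — not redundant.
Drop P4: Z9, Z4 uncovered — not redundant.
Drop P6: the rest still cover every zone — redundant.
1 redundant: P6.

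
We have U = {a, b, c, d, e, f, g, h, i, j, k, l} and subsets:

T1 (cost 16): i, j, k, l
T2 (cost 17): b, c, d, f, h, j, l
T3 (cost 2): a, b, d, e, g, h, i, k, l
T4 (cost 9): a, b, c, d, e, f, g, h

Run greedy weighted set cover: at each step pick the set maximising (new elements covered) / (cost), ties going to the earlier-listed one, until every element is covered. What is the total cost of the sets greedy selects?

27

Pick 1: T3 adds 9 new (a, b, d, e, g, h, i, k, l) at cost 2 (ratio 9/2).
Pick 2: T4 adds 2 new (c, f) at cost 9 (ratio 2/9).
Pick 3: T1 adds 1 new (j) at cost 16 (ratio 1/16).
Greedy total cost: 2 + 9 + 16 = 27. (The true optimum is 19, so greedy overshoots here.)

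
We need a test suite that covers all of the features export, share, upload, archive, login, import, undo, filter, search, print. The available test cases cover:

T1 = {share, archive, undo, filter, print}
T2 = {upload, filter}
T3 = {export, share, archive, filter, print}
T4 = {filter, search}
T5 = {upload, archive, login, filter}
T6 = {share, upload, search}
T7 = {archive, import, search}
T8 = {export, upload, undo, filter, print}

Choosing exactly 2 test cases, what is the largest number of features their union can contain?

Choosing T7, T8 covers {export, upload, archive, import, undo, filter, search, print} — 8 features.
No choice of 2 test cases does better; here share, login are left uncovered.

8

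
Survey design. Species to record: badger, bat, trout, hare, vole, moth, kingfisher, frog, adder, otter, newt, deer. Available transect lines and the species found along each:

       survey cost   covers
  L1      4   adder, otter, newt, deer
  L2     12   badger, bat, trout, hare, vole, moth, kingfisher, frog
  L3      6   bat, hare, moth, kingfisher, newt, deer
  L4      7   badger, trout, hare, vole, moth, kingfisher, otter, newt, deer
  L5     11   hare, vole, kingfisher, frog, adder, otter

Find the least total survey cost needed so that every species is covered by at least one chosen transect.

16

L1, L2 cover every species at survey cost 4 + 12 = 16.
Any cover uses at least 2 transects; among all covering selections none totals below 16.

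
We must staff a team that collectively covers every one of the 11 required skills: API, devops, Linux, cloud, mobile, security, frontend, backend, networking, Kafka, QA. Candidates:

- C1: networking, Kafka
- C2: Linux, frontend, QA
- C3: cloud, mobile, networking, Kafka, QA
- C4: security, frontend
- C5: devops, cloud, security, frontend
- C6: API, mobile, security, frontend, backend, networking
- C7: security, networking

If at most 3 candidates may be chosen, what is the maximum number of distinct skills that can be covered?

10

Choosing C2, C3, C6 covers {API, Linux, cloud, mobile, security, frontend, backend, networking, Kafka, QA} — 10 skills.
No choice of 3 candidates does better; here devops is left uncovered.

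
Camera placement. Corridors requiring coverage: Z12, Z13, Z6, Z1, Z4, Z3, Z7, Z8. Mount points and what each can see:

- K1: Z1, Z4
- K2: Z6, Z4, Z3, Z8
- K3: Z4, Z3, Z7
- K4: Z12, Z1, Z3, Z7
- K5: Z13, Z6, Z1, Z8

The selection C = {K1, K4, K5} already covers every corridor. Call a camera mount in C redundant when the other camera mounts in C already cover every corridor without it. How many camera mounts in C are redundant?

Drop K1: Z4 uncovered — not redundant.
Drop K4: Z12, Z3, Z7 uncovered — not redundant.
Drop K5: Z13, Z6, Z8 uncovered — not redundant.
None of the camera mounts in C is redundant.

0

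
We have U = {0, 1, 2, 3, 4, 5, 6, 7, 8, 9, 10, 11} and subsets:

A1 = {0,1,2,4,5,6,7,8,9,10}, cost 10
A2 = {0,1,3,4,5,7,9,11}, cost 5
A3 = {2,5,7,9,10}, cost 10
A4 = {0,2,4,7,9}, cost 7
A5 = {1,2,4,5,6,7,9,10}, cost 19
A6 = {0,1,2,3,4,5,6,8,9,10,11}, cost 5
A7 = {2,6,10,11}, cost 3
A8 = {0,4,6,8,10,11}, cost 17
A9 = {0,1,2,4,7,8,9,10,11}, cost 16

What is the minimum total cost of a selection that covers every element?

A2, A6 cover every element at cost 5 + 5 = 10.
Any cover uses at least 2 sets; among all covering selections none totals below 10.

10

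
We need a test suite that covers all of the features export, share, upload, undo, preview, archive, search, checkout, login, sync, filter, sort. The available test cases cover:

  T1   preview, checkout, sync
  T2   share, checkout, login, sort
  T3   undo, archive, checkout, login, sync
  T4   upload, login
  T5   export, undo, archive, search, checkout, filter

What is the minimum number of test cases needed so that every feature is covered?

4

T1, T2, T4, T5 together cover {export, share, upload, undo, preview, archive, search, checkout, login, sync, filter, sort} — every feature.
No 3 of the 5 test cases cover everything (all 10 triples fall short), so 4 is minimum.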